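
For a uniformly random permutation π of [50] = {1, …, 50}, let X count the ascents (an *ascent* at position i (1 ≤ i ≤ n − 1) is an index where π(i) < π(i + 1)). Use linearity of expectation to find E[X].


Write X = Σ X_I over i = 1, …, 49, with X_I the indicator of one ascent.
There are 49 indicators.
For each fixed i, the pair (π(i), π(i+1)) is a uniformly random ordered pair of distinct values from {1, …, 50}; by symmetry P[π(i) < π(i+1)] = 1/2.
By linearity: E[X] = 49 · (1/2) = (50 − 1) · (1/2) = 49/2 ≈ 24.500000.

E[X] = 49/2 = 24.500000.


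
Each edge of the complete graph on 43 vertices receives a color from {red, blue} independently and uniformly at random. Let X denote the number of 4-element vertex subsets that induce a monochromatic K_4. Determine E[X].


Let X = Σ_S X_S over the C(43, 4) = 123410 subsets S of size 4, where X_S = 1 if the K_4 on S is monochromatic.
For a fixed S, the K_4 on S has C(4, 2) = 6 edges. P[all 6 edges red] = (1/2)^6, and likewise for blue, so P[monochromatic] = 2·(1/2)^6 = 2^{1 − 6} = 1/32.
By linearity of expectation: E[X] = C(43, 4) · 2^{1 − 6} = 123410 · 1/32 = 61705/16.
Numerically: E[X] ≈ 3856.562500.

E[X] = C(43,4)·2^(1−C(4,2)) = 61705/16 ≈ 3856.562500.


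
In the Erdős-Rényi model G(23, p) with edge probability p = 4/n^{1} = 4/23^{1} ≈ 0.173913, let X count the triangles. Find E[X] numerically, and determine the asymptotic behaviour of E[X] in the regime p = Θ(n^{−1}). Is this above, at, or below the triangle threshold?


Number of potential triangles: C(23, 3) = 1771.
Each occurs with probability p³ ≈ (0.173913)³ ≈ 5.26012986e-03.
By linearity: E[X] = C(23, 3)·p³ ≈ 1771 · 5.26012986e-03 ≈ 9.315690.
Here α = 1, so p = 4/n is exactly at the triangle threshold p ~ 1/n. Asymptotically E[X] → c³/6 = 4³/6 = 32/3 ≈ 10.666667, a bounded constant. In this regime the triangle count is asymptotically Poisson(c³/6).

E[X] ≈ 9.315690; in regime p = Θ(1/n^{1}) E[X] stays bounded (at the triangle threshold p ~ 1/n).


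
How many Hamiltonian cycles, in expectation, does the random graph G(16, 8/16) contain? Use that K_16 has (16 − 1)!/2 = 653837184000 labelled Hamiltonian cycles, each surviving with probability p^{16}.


K_16 has (16 − 1)!/2 = 653837184000 labelled Hamiltonian cycles.
For each such Hamiltonian cycle H, let X_H = 1 if all 16 edges of H are present in G. Then P[X_H = 1] = p^{16} = (1/2)^{16} = 1/65536.
By linearity: E[X] = Σ_H E[X_H] = 653837184000 · p^{16} = 653837184000 · 1/65536 = 638512875/64.
Numerically: E[X] ≈ 9.9768e+06.

E[X] = 653837184000 · (1/2)^{16} = 638512875/64 ≈ 9.9768e+06.


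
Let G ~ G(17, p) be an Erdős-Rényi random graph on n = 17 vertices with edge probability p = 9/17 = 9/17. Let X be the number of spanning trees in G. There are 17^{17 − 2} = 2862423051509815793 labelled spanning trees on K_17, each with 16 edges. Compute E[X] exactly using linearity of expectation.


K_17 has 17^{17 − 2} = 2862423051509815793 labelled spanning trees.
For each such spanning tree H, let X_H = 1 if all 16 edges of H are present in G. Then P[X_H = 1] = p^{16} = (9/17)^{16} = 1853020188851841/48661191875666868481.
Summing the indicators: E[X] = Σ_H E[X_H] = 2862423051509815793 · p^{16} = 2862423051509815793 · 1853020188851841/48661191875666868481 = 1853020188851841/17.
Numerically: E[X] ≈ 1.09e+14.

E[X] = 2862423051509815793 · (9/17)^{16} = 1853020188851841/17 ≈ 1.09e+14.


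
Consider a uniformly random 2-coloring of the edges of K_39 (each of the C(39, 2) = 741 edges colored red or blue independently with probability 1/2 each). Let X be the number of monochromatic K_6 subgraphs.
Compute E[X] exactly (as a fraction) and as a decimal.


Let X = Σ_S X_S over the C(39, 6) = 3262623 subsets S of size 6, where X_S = 1 if the K_6 on S is monochromatic.
For a fixed S, the K_6 on S has C(6, 2) = 15 edges. P[all 15 edges red] = (1/2)^15, and likewise for blue, so P[monochromatic] = 2·(1/2)^15 = 2^{1 − 15} = 1/16384.
By linearity: E[X] = C(39, 6) · 2^{1 − 15} = 3262623 · 1/16384 = 3262623/16384.
Numerically: E[X] ≈ 199.1347.

E[X] = C(39,6)·2^(1−C(6,2)) = 3262623/16384 ≈ 199.1347.


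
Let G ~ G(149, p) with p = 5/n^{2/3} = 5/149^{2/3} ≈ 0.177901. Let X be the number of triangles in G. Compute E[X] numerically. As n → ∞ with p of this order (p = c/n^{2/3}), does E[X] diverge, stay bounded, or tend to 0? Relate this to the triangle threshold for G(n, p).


Number of potential triangles: C(149, 3) = 540274.
Each occurs with probability p³ ≈ (0.177901)³ ≈ 5.63037701e-03.
By linearity: E[X] = C(149, 3)·p³ ≈ 540274 · 5.63037701e-03 ≈ 3041.946309.
Since α = 2/3 < 1, p = c/n^{2/3} ≫ 1/n is above the triangle threshold p ~ 1/n. Asymptotically E[X] ~ (c³/6)·n^{3(1−α)} = (5³/6)·n^{1} → ∞; triangles are abundant w.h.p.

E[X] ≈ 3041.946309; in regime p = Θ(1/n^{2/3}) E[X] diverges (above the triangle threshold p ~ 1/n).


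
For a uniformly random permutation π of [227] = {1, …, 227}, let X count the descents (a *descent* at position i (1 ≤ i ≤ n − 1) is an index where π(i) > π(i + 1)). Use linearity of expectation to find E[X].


Write X = Σ X_I over i = 1, …, 226, with X_I the indicator of one descent.
There are 226 indicators.
For each fixed i, the pair (π(i), π(i+1)) is a uniformly random ordered pair of distinct values from {1, …, 227}; by symmetry P[π(i) > π(i+1)] = 1/2.
By linearity: E[X] = 226 · (1/2) = (227 − 1) · (1/2) = 113 ≈ 113.0000.

E[X] = 113 = 113.0000.


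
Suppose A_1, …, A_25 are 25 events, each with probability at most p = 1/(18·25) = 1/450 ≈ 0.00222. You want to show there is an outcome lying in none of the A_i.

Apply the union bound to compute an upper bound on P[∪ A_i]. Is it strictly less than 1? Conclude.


Union bound: P[∪_{i=1}^{25} A_i] ≤ Σ_i P[A_i] ≤ 25·p = 25·(1/450) = 1/18.
Numerically: 1/18 ≈ 0.05556.
Is 1/18 < 1? YES.
Since P[∪ A_i] ≤ 1/18 < 1, the complement has P[∩ A_i^c] ≥ 1 − 1/18 = 17/18 > 0, so some outcome avoids every A_i.

25·p = 1/18 ≈ 0.05556; existence CERTIFIED by the union bound.


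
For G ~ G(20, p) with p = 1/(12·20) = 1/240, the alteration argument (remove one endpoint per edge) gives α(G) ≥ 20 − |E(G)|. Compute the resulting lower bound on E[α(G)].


E[|E(G)|] = C(20, 2)·p = 190 · (1/240) = 19/24.
E[α(G)] ≥ n − E[|E(G)|] = 20 − 19/24 = 461/24.
Numerically: ≈ 19.208333.
(This is only a lower bound; the true E[α(G)] may be larger.)

E[α(G)] ≥ 461/24 ≈ 19.208333.


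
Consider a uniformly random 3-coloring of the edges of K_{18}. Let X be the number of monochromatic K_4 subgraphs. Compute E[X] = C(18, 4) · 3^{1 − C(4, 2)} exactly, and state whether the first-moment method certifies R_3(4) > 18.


E[X] = C(18, 4) · 3^{1 − 6} = 3060 · 3^{−5} = 3060/243.
As a reduced fraction: E[X] = 340/27 ≈ 12.59259.
Is E[X] < 1? NO.
Since E[X] ≥ 1, the first-moment bound is inconclusive at n = 18; it does NOT by itself certify R_3(4) > 18.

E[X] = 340/27 ≈ 12.59259; E[X] ≥ 1; first-moment method inconclusive here.


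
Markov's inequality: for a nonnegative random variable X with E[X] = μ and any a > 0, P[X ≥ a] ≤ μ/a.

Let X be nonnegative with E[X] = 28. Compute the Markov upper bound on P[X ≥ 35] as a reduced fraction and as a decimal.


μ = E[X] = 28, a = 35.
Markov: P[X ≥ 35] ≤ μ/a = (28)/35 = 4/5.
Numerically: ≈ 0.8000.
(Since a = 35 > μ = 28.0000, the bound 4/5 is < 1 and informative.)

P[X ≥ 35] ≤ 4/5 ≈ 0.8000.


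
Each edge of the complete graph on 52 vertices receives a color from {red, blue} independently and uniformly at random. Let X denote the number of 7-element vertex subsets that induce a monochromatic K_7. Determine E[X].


Let X = Σ_S X_S over the C(52, 7) = 133784560 subsets S of size 7, where X_S = 1 if the K_7 on S is monochromatic.
For a fixed S, the K_7 on S has C(7, 2) = 21 edges. P[all 21 edges red] = (1/2)^21, and likewise for blue, so P[monochromatic] = 2·(1/2)^21 = 2^{1 − 21} = 1/1048576.
By linearity of expectation: E[X] = C(52, 7) · 2^{1 − 21} = 133784560 · 1/1048576 = 8361535/65536.
Numerically: E[X] ≈ 127.5869.

E[X] = C(52,7)·2^(1−C(7,2)) = 8361535/65536 ≈ 127.5869.


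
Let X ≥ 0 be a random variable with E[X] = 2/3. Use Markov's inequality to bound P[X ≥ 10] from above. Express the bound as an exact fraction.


μ = E[X] = 2/3, a = 10.
Markov: P[X ≥ 10] ≤ μ/a = (2/3)/10 = 1/15.
Numerically: ≈ 0.066667.
(Since a = 10 > μ = 0.666667, the bound 1/15 is < 1 and informative.)

P[X ≥ 10] ≤ 1/15 ≈ 0.066667.


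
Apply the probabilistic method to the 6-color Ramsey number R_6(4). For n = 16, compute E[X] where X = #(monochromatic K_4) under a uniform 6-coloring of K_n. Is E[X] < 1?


E[X] = C(16, 4) · 6^{1 − 6} = 1820 · 6^{−5} = 1820/7776.
As a reduced fraction: E[X] = 455/1944 ≈ 0.2341.
Is E[X] < 1? YES.
Since E[X] < 1, there exists a 6-coloring of K_{16} with no monochromatic K_4; hence R_6(4) > 16.

E[X] = 455/1944 ≈ 0.2341; E[X] < 1, so R_6(4) > 16.


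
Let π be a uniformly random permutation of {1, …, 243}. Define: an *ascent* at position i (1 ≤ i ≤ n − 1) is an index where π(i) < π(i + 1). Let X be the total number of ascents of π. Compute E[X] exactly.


Write X = Σ X_I over i = 1, …, 242, with X_I the indicator of one ascent.
There are 242 indicators.
For each fixed i, the pair (π(i), π(i+1)) is a uniformly random ordered pair of distinct values from {1, …, 243}; by symmetry P[π(i) < π(i+1)] = 1/2.
By linearity: E[X] = 242 · (1/2) = (243 − 1) · (1/2) = 121 ≈ 121.00000.

E[X] = 121 = 121.00000.


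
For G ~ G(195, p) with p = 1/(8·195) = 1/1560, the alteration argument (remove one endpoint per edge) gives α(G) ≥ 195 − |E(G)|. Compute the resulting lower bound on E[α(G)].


E[|E(G)|] = C(195, 2)·p = 18915 · (1/1560) = 97/8.
E[α(G)] ≥ n − E[|E(G)|] = 195 − 97/8 = 1463/8.
Numerically: ≈ 182.8750.
(This is only a lower bound; the true E[α(G)] may be larger.)

E[α(G)] ≥ 1463/8 ≈ 182.8750.


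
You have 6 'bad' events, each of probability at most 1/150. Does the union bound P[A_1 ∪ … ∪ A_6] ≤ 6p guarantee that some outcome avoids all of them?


Union bound: P[∪_{i=1}^{6} A_i] ≤ Σ_i P[A_i] ≤ 6·p = 6·(1/150) = 1/25.
Numerically: 1/25 ≈ 0.04000.
Is 1/25 < 1? YES.
Since P[∪ A_i] ≤ 1/25 < 1, the complement has P[∩ A_i^c] ≥ 1 − 1/25 = 24/25 > 0, so some outcome avoids every A_i.

6·p = 1/25 ≈ 0.04000; existence CERTIFIED by the union bound.


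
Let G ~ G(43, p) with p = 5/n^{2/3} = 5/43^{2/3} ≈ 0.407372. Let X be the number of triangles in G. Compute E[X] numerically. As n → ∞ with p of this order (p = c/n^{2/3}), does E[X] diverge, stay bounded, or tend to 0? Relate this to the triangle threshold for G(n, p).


Number of potential triangles: C(43, 3) = 12341.
Each occurs with probability p³ ≈ (0.407372)³ ≈ 6.76041103e-02.
By linearity: E[X] = C(43, 3)·p³ ≈ 12341 · 6.76041103e-02 ≈ 834.302326.
Since α = 2/3 < 1, p = c/n^{2/3} ≫ 1/n is above the triangle threshold p ~ 1/n. Asymptotically E[X] ~ (c³/6)·n^{3(1−α)} = (5³/6)·n^{1} → ∞; triangles are abundant w.h.p.

E[X] ≈ 834.302326; in regime p = Θ(1/n^{2/3}) E[X] diverges (above the triangle threshold p ~ 1/n).


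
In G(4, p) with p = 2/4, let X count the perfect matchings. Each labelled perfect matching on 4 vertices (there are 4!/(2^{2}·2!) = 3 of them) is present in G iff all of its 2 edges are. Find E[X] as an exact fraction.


K_4 has 4!/(2^{2}·2!) = 3 labelled perfect matchings.
For each such perfect matching H, let X_H = 1 if all 2 edges of H are present in G. Then P[X_H = 1] = p^{2} = (1/2)^{2} = 1/4.
By linearity of expectation: E[X] = Σ_H E[X_H] = 3 · p^{2} = 3 · 1/4 = 3/4.
Numerically: E[X] ≈ 0.75.

E[X] = 3 · (1/2)^{2} = 3/4 ≈ 0.75.


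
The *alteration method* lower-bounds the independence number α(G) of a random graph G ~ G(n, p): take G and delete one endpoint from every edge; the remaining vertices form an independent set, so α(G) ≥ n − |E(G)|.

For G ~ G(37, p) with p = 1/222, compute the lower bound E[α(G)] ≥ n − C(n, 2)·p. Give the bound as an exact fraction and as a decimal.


E[|E(G)|] = C(37, 2)·p = 666 · (1/222) = 3.
E[α(G)] ≥ n − E[|E(G)|] = 37 − 3 = 34.
Numerically: ≈ 34.000.
(This is only a lower bound; the true E[α(G)] may be larger.)

E[α(G)] ≥ 34 ≈ 34.000.


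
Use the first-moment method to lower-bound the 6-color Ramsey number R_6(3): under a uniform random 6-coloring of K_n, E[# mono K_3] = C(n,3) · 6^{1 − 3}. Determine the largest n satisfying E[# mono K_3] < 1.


We need C(n, 3) · 6^{1 − 3} < 1, i.e. C(n, 3) < 6^{3 − 1} = 36.
Check values of n near the boundary:
  n = 3: C(3, 3) = 1; 1 < 36? YES
  n = 4: C(4, 3) = 4; 4 < 36? YES
  n = 5: C(5, 3) = 10; 10 < 36? YES
  n = 6: C(6, 3) = 20; 20 < 36? YES
  n = 7: C(7, 3) = 35; 35 < 36? YES
  n = 8: C(8, 3) = 56; 56 < 36? NO
The largest n with C(n, 3) < 36 is n = 7 (where E[X] = 35/36 ≈ 0.972222). Hence R_6(3) > 7, i.e. R_6(3) ≥ 8.

Largest n = 7; hence R_6(3) > 7.


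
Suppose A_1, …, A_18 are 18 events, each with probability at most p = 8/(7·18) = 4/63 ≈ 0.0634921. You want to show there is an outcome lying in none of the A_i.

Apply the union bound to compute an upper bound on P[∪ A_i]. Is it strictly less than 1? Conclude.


Union bound: P[∪_{i=1}^{18} A_i] ≤ Σ_i P[A_i] ≤ 18·p = 18·(4/63) = 8/7.
Numerically: 8/7 ≈ 1.1428571.
Is 8/7 < 1? NO.
Since the bound 8/7 is ≥ 1, the union bound is uninformative here; it does NOT by itself certify existence.

18·p = 8/7 ≈ 1.1428571; existence NOT certified by the union bound.


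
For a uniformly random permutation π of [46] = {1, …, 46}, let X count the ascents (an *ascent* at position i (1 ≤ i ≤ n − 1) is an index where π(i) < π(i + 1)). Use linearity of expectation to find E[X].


Write X = Σ X_I over i = 1, …, 45, with X_I the indicator of one ascent.
There are 45 indicators.
For each fixed i, the pair (π(i), π(i+1)) is a uniformly random ordered pair of distinct values from {1, …, 46}; by symmetry P[π(i) < π(i+1)] = 1/2.
By linearity: E[X] = 45 · (1/2) = (46 − 1) · (1/2) = 45/2 ≈ 22.50000.

E[X] = 45/2 = 22.50000.


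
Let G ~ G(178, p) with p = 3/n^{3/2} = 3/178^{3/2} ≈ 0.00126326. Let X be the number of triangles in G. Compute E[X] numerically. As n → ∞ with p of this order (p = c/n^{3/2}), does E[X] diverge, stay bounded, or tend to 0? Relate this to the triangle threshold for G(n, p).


Number of potential triangles: C(178, 3) = 924176.
Each occurs with probability p³ ≈ (0.00126326)³ ≈ 2.01592214e-09.
By linearity: E[X] = C(178, 3)·p³ ≈ 924176 · 2.01592214e-09 ≈ 0.001863.
Since α = 3/2 > 1, p = c/n^{3/2} = o(1/n) is below the triangle threshold p ~ 1/n. Asymptotically E[X] ~ (c³/6)·n^{3(1−α)} = (3³/6)·n^{-1.5} → 0, so by Markov's inequality G has no triangles w.h.p.

E[X] ≈ 0.001863; in regime p = Θ(1/n^{3/2}) E[X] tends to 0 (below the triangle threshold p ~ 1/n).


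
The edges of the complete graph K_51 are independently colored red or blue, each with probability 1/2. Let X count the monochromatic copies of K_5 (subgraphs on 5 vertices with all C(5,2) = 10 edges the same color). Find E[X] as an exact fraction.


Let X = Σ_S X_S over the C(51, 5) = 2349060 subsets S of size 5, where X_S = 1 if the K_5 on S is monochromatic.
For a fixed S, the K_5 on S has C(5, 2) = 10 edges. P[all 10 edges red] = (1/2)^10, and likewise for blue, so P[monochromatic] = 2·(1/2)^10 = 2^{1 − 10} = 1/512.
By linearity of expectation: E[X] = C(51, 5) · 2^{1 − 10} = 2349060 · 1/512 = 587265/128.
Numerically: E[X] ≈ 4588.008.

E[X] = C(51,5)·2^(1−C(5,2)) = 587265/128 ≈ 4588.008.


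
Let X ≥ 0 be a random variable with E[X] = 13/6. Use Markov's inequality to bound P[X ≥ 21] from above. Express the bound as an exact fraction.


μ = E[X] = 13/6, a = 21.
Markov: P[X ≥ 21] ≤ μ/a = (13/6)/21 = 13/126.
Numerically: ≈ 0.1032.
(Since a = 21 > μ = 2.1667, the bound 13/126 is < 1 and informative.)

P[X ≥ 21] ≤ 13/126 ≈ 0.1032.


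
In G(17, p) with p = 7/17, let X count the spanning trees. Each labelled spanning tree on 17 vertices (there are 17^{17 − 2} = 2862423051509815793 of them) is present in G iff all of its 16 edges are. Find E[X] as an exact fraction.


K_17 has 17^{17 − 2} = 2862423051509815793 labelled spanning trees.
For each such spanning tree H, let X_H = 1 if all 16 edges of H are present in G. Then P[X_H = 1] = p^{16} = (7/17)^{16} = 33232930569601/48661191875666868481.
By linearity of expectation: E[X] = Σ_H E[X_H] = 2862423051509815793 · p^{16} = 2862423051509815793 · 33232930569601/48661191875666868481 = 33232930569601/17.
Numerically: E[X] ≈ 1.95e+12.

E[X] = 2862423051509815793 · (7/17)^{16} = 33232930569601/17 ≈ 1.95e+12.


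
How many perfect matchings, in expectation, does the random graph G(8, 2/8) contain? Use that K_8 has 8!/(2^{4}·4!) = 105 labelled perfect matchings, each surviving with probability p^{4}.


K_8 has 8!/(2^{4}·4!) = 105 labelled perfect matchings.
For each such perfect matching H, let X_H = 1 if all 4 edges of H are present in G. Then P[X_H = 1] = p^{4} = (1/4)^{4} = 1/256.
Summing the indicators: E[X] = Σ_H E[X_H] = 105 · p^{4} = 105 · 1/256 = 105/256.
Numerically: E[X] ≈ 0.410156.

E[X] = 105 · (1/4)^{4} = 105/256 ≈ 0.410156.


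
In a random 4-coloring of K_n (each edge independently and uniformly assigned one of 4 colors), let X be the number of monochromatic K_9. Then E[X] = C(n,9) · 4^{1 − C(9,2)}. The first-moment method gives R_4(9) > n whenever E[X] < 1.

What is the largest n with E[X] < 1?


We need C(n, 9) · 4^{1 − 36} < 1, i.e. C(n, 9) < 4^{36 − 1} = 1180591620717411303424.
Check values of n near the boundary:
  n = 910: C(910, 9) = 1133378248346922788210; 1133378248346922788210 < 1180591620717411303424? YES
  n = 911: C(911, 9) = 1144686900492291197405; 1144686900492291197405 < 1180591620717411303424? YES
  n = 912: C(912, 9) = 1156095740032081475120; 1156095740032081475120 < 1180591620717411303424? YES
  n = 913: C(913, 9) = 1167605542753639808390; 1167605542753639808390 < 1180591620717411303424? YES
  n = 914: C(914, 9) = 1179217089587653905932; 1179217089587653905932 < 1180591620717411303424? YES
  n = 915: C(915, 9) = 1190931166636537885130; 1190931166636537885130 < 1180591620717411303424? NO
  n = 916: C(916, 9) = 1202748565202942340440; 1202748565202942340440 < 1180591620717411303424? NO
  n = 917: C(917, 9) = 1214670081818390006810; 1214670081818390006810 < 1180591620717411303424? NO
The largest n with C(n, 9) < 1180591620717411303424 is n = 914 (where E[X] = 294804272396913476483/295147905179352825856 ≈ 0.999). Hence R_4(9) > 914, i.e. R_4(9) ≥ 915.

Largest n = 914; hence R_4(9) > 914.


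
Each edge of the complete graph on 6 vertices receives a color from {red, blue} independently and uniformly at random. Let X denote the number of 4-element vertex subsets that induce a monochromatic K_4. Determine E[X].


Let X = Σ_S X_S over the C(6, 4) = 15 subsets S of size 4, where X_S = 1 if the K_4 on S is monochromatic.
For a fixed S, the K_4 on S has C(4, 2) = 6 edges. P[all 6 edges red] = (1/2)^6, and likewise for blue, so P[monochromatic] = 2·(1/2)^6 = 2^{1 − 6} = 1/32.
Summing: E[X] = C(6, 4) · 2^{1 − 6} = 15 · 1/32 = 15/32.
Numerically: E[X] ≈ 0.4688.

E[X] = C(6,4)·2^(1−C(4,2)) = 15/32 ≈ 0.4688.


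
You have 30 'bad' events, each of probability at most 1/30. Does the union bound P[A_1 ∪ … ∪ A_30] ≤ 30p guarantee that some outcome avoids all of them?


Union bound: P[∪_{i=1}^{30} A_i] ≤ Σ_i P[A_i] ≤ 30·p = 30·(1/30) = 1.
Numerically: 1 ≈ 1.000000.
Is 1 < 1? NO.
Since the bound 1 is ≥ 1, the union bound is uninformative here; it does NOT by itself certify existence.

30·p = 1 ≈ 1.000000; existence NOT certified by the union bound.


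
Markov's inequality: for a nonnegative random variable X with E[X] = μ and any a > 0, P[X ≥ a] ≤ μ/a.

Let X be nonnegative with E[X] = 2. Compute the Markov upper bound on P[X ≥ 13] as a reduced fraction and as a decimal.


μ = E[X] = 2, a = 13.
Markov: P[X ≥ 13] ≤ μ/a = (2)/13 = 2/13.
Numerically: ≈ 0.154.
(Since a = 13 > μ = 2.000, the bound 2/13 is < 1 and informative.)

P[X ≥ 13] ≤ 2/13 ≈ 0.154.


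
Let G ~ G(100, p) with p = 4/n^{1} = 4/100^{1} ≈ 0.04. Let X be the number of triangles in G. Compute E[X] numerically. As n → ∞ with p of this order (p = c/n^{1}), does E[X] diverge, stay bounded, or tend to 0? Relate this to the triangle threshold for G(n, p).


Number of potential triangles: C(100, 3) = 161700.
Each occurs with probability p³ ≈ (0.04)³ ≈ 6.400000e-05.
By linearity: E[X] = C(100, 3)·p³ ≈ 161700 · 6.400000e-05 ≈ 10.3488.
Here α = 1, so p = 4/n is exactly at the triangle threshold p ~ 1/n. Asymptotically E[X] → c³/6 = 4³/6 = 32/3 ≈ 10.6667, a bounded constant. In this regime the triangle count is asymptotically Poisson(c³/6).

E[X] ≈ 10.3488; in regime p = Θ(1/n^{1}) E[X] stays bounded (at the triangle threshold p ~ 1/n).


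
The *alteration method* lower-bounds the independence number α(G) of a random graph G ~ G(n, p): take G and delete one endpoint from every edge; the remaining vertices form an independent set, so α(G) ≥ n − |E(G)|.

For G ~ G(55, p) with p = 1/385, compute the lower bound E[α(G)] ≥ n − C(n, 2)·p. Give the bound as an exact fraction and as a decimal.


E[|E(G)|] = C(55, 2)·p = 1485 · (1/385) = 27/7.
E[α(G)] ≥ n − E[|E(G)|] = 55 − 27/7 = 358/7.
Numerically: ≈ 51.1429.
(This is only a lower bound; the true E[α(G)] may be larger.)

E[α(G)] ≥ 358/7 ≈ 51.1429.


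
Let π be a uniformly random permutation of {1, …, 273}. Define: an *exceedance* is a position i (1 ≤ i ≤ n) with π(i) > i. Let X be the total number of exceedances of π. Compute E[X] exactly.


Write X = Σ_{i=1}^{273} X_i, where X_i = 1_{π(i) > i}.
For each fixed i, π(i) is uniform over {1, …, 273} (marginal of a uniform permutation), so P[π(i) > i] = (n − i)/n. Summing: Σ_{i=1}^{273} (n − i)/n = (0 + 1 + … + 272)/273 = 273(273 − 1)/(2·273) = (273 − 1)/2.
Hence E[X] = Σ_{i=1}^{273} (273 − i)/273 = 136 ≈ 136.000000.

E[X] = 136 = 136.000000.


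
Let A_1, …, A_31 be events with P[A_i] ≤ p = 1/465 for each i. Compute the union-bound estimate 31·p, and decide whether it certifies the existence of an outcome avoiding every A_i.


Union bound: P[∪_{i=1}^{31} A_i] ≤ Σ_i P[A_i] ≤ 31·p = 31·(1/465) = 1/15.
Numerically: 1/15 ≈ 0.067.
Is 1/15 < 1? YES.
Since P[∪ A_i] ≤ 1/15 < 1, the complement has P[∩ A_i^c] ≥ 1 − 1/15 = 14/15 > 0, so some outcome avoids every A_i.

31·p = 1/15 ≈ 0.067; existence CERTIFIED by the union bound.


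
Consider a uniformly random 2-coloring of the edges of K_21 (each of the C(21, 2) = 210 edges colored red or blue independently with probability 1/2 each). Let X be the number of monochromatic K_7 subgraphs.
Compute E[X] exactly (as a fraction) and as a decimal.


Let X = Σ_S X_S over the C(21, 7) = 116280 subsets S of size 7, where X_S = 1 if the K_7 on S is monochromatic.
For a fixed S, the K_7 on S has C(7, 2) = 21 edges. P[all 21 edges red] = (1/2)^21, and likewise for blue, so P[monochromatic] = 2·(1/2)^21 = 2^{1 − 21} = 1/1048576.
By linearity of expectation: E[X] = C(21, 7) · 2^{1 − 21} = 116280 · 1/1048576 = 14535/131072.
Numerically: E[X] ≈ 0.110893.

E[X] = C(21,7)·2^(1−C(7,2)) = 14535/131072 ≈ 0.110893.


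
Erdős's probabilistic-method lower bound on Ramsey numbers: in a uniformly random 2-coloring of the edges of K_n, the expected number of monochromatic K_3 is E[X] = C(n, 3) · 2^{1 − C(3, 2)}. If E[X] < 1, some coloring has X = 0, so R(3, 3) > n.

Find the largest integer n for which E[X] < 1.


We need C(n, 3) · 2^{1 − 3} < 1, i.e. C(n, 3) < 2^{3 − 1} = 4.
Check values of n near the boundary:
  n = 3: C(3, 3) = 1; 1 < 4? YES
  n = 4: C(4, 3) = 4; 4 < 4? NO
  n = 5: C(5, 3) = 10; 10 < 4? NO
The largest n with C(n, 3) < 4 is n = 3 (where E[X] = 1/4 ≈ 0.2500000). Hence R(3, 3) > 3, i.e. R(3, 3) ≥ 4.

Largest n = 3; hence R(3, 3) > 3.


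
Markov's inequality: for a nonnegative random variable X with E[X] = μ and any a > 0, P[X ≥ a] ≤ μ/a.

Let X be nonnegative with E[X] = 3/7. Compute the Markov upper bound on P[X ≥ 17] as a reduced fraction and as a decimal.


μ = E[X] = 3/7, a = 17.
Markov: P[X ≥ 17] ≤ μ/a = (3/7)/17 = 3/119.
Numerically: ≈ 0.025210.
(Since a = 17 > μ = 0.428571, the bound 3/119 is < 1 and informative.)

P[X ≥ 17] ≤ 3/119 ≈ 0.025210.


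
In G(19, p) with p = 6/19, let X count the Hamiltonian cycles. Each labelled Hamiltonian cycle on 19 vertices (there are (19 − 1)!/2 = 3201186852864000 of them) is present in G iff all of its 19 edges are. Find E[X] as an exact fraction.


K_19 has (19 − 1)!/2 = 3201186852864000 labelled Hamiltonian cycles.
For each such Hamiltonian cycle H, let X_H = 1 if all 19 edges of H are present in G. Then P[X_H = 1] = p^{19} = (6/19)^{19} = 609359740010496/1978419655660313589123979.
By linearity: E[X] = Σ_H E[X_H] = 3201186852864000 · p^{19} = 3201186852864000 · 609359740010496/1978419655660313589123979 = 1950674388386224952567660544000/1978419655660313589123979.
Numerically: E[X] ≈ 9.86e+05.

E[X] = 3201186852864000 · (6/19)^{19} = 1950674388386224952567660544000/1978419655660313589123979 ≈ 9.86e+05.


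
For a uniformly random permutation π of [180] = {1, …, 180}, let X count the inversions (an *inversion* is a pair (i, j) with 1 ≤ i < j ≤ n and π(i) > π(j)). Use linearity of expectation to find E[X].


Write X = Σ X_I over the C(180, 2) = 16110 pairs i < j, with X_I the indicator of one inversion.
There are 16110 indicators.
For each fixed pair i < j, the values π(i) and π(j) are two distinct elements of {1, …, 180} in uniformly random order; by symmetry P[π(i) > π(j)] = 1/2.
By linearity: E[X] = 16110 · (1/2) = C(180, 2) · (1/2) = 16110/2 = 8055 ≈ 8055.00000.

E[X] = 8055 = 8055.00000.


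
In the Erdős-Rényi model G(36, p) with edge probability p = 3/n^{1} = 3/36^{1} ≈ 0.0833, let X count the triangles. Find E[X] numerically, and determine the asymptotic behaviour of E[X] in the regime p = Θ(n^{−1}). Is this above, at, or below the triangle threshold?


Number of potential triangles: C(36, 3) = 7140.
Each occurs with probability p³ ≈ (0.0833)³ ≈ 5.78704e-04.
By linearity: E[X] = C(36, 3)·p³ ≈ 7140 · 5.78704e-04 ≈ 4.132.
Here α = 1, so p = 3/n is exactly at the triangle threshold p ~ 1/n. Asymptotically E[X] → c³/6 = 3³/6 = 9/2 ≈ 4.500, a bounded constant. In this regime the triangle count is asymptotically Poisson(c³/6).

E[X] ≈ 4.132; in regime p = Θ(1/n^{1}) E[X] stays bounded (at the triangle threshold p ~ 1/n).


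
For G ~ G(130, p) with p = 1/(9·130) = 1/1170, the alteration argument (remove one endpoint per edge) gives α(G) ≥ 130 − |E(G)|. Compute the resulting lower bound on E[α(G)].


E[|E(G)|] = C(130, 2)·p = 8385 · (1/1170) = 43/6.
E[α(G)] ≥ n − E[|E(G)|] = 130 − 43/6 = 737/6.
Numerically: ≈ 122.83333.
(This is only a lower bound; the true E[α(G)] may be larger.)

E[α(G)] ≥ 737/6 ≈ 122.83333.


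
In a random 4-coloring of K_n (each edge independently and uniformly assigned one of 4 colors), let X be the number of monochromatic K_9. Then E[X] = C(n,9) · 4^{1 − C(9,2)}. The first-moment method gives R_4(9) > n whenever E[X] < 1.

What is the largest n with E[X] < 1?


We need C(n, 9) · 4^{1 − 36} < 1, i.e. C(n, 9) < 4^{36 − 1} = 1180591620717411303424.
Check values of n near the boundary:
  n = 908: C(908, 9) = 1111058428637338083100; 1111058428637338083100 < 1180591620717411303424? YES
  n = 909: C(909, 9) = 1122169012923711463931; 1122169012923711463931 < 1180591620717411303424? YES
  n = 910: C(910, 9) = 1133378248346922788210; 1133378248346922788210 < 1180591620717411303424? YES
  n = 911: C(911, 9) = 1144686900492291197405; 1144686900492291197405 < 1180591620717411303424? YES
  n = 912: C(912, 9) = 1156095740032081475120; 1156095740032081475120 < 1180591620717411303424? YES
  n = 913: C(913, 9) = 1167605542753639808390; 1167605542753639808390 < 1180591620717411303424? YES
  n = 914: C(914, 9) = 1179217089587653905932; 1179217089587653905932 < 1180591620717411303424? YES
  n = 915: C(915, 9) = 1190931166636537885130; 1190931166636537885130 < 1180591620717411303424? NO
The largest n with C(n, 9) < 1180591620717411303424 is n = 914 (where E[X] = 294804272396913476483/295147905179352825856 ≈ 0.999). Hence R_4(9) > 914, i.e. R_4(9) ≥ 915.

Largest n = 914; hence R_4(9) > 914.


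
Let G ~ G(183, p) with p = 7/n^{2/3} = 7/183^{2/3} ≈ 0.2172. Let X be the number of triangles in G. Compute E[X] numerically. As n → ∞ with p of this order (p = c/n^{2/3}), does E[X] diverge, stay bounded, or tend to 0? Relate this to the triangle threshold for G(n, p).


Number of potential triangles: C(183, 3) = 1004731.
Each occurs with probability p³ ≈ (0.2172)³ ≈ 1.024217e-02.
By linearity: E[X] = C(183, 3)·p³ ≈ 1004731 · 1.024217e-02 ≈ 10290.6248.
Since α = 2/3 < 1, p = c/n^{2/3} ≫ 1/n is above the triangle threshold p ~ 1/n. Asymptotically E[X] ~ (c³/6)·n^{3(1−α)} = (7³/6)·n^{1} → ∞; triangles are abundant w.h.p.

E[X] ≈ 10290.6248; in regime p = Θ(1/n^{2/3}) E[X] diverges (above the triangle threshold p ~ 1/n).


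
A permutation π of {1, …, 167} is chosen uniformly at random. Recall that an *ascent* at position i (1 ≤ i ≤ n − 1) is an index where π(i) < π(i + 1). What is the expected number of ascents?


Write X = Σ X_I over i = 1, …, 166, with X_I the indicator of one ascent.
There are 166 indicators.
For each fixed i, the pair (π(i), π(i+1)) is a uniformly random ordered pair of distinct values from {1, …, 167}; by symmetry P[π(i) < π(i+1)] = 1/2.
By linearity: E[X] = 166 · (1/2) = (167 − 1) · (1/2) = 83 ≈ 83.000.

E[X] = 83 = 83.000.


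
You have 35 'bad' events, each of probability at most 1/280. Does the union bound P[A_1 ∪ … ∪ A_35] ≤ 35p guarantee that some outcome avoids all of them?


Union bound: P[∪_{i=1}^{35} A_i] ≤ Σ_i P[A_i] ≤ 35·p = 35·(1/280) = 1/8.
Numerically: 1/8 ≈ 0.125.
Is 1/8 < 1? YES.
Since P[∪ A_i] ≤ 1/8 < 1, the complement has P[∩ A_i^c] ≥ 1 − 1/8 = 7/8 > 0, so some outcome avoids every A_i.

35·p = 1/8 ≈ 0.125; existence CERTIFIED by the union bound.


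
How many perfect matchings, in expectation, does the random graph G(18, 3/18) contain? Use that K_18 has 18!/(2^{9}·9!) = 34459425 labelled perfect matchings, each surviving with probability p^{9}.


K_18 has 18!/(2^{9}·9!) = 34459425 labelled perfect matchings.
For each such perfect matching H, let X_H = 1 if all 9 edges of H are present in G. Then P[X_H = 1] = p^{9} = (1/6)^{9} = 1/10077696.
Summing the indicators: E[X] = Σ_H E[X_H] = 34459425 · p^{9} = 34459425 · 1/10077696 = 425425/124416.
Numerically: E[X] ≈ 3.419.

E[X] = 34459425 · (1/6)^{9} = 425425/124416 ≈ 3.419.


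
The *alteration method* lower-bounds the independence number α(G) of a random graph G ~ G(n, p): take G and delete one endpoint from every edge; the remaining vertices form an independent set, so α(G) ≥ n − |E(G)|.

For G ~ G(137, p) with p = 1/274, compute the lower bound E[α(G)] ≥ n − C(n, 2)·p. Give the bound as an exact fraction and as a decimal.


E[|E(G)|] = C(137, 2)·p = 9316 · (1/274) = 34.
E[α(G)] ≥ n − E[|E(G)|] = 137 − 34 = 103.
Numerically: ≈ 103.000000.
(This is only a lower bound; the true E[α(G)] may be larger.)

E[α(G)] ≥ 103 ≈ 103.000000.


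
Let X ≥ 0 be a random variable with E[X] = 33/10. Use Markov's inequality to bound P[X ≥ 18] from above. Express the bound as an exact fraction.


μ = E[X] = 33/10, a = 18.
Markov: P[X ≥ 18] ≤ μ/a = (33/10)/18 = 11/60.
Numerically: ≈ 0.1833.
(Since a = 18 > μ = 3.3000, the bound 11/60 is < 1 and informative.)

P[X ≥ 18] ≤ 11/60 ≈ 0.1833.


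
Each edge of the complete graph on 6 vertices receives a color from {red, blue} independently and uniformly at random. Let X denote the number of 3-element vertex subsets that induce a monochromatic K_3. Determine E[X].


Let X = Σ_S X_S over the C(6, 3) = 20 subsets S of size 3, where X_S = 1 if the K_3 on S is monochromatic.
For a fixed S, the K_3 on S has C(3, 2) = 3 edges. P[all 3 edges red] = (1/2)^3, and likewise for blue, so P[monochromatic] = 2·(1/2)^3 = 2^{1 − 3} = 1/4.
By linearity: E[X] = C(6, 3) · 2^{1 − 3} = 20 · 1/4 = 5.
Numerically: E[X] ≈ 5.000.

E[X] = C(6,3)·2^(1−C(3,2)) = 5 ≈ 5.000.


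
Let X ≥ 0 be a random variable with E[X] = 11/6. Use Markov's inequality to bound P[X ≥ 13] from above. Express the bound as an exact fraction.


μ = E[X] = 11/6, a = 13.
Markov: P[X ≥ 13] ≤ μ/a = (11/6)/13 = 11/78.
Numerically: ≈ 0.1410.
(Since a = 13 > μ = 1.8333, the bound 11/78 is < 1 and informative.)

P[X ≥ 13] ≤ 11/78 ≈ 0.1410.


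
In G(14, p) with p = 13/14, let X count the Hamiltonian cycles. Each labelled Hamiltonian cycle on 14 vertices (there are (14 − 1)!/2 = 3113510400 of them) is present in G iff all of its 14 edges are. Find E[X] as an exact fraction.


K_14 has (14 − 1)!/2 = 3113510400 labelled Hamiltonian cycles.
For each such Hamiltonian cycle H, let X_H = 1 if all 14 edges of H are present in G. Then P[X_H = 1] = p^{14} = (13/14)^{14} = 3937376385699289/11112006825558016.
By linearity: E[X] = Σ_H E[X_H] = 3113510400 · p^{14} = 3113510400 · 3937376385699289/11112006825558016 = 3420497300666614836525/3100448333024.
Numerically: E[X] ≈ 1.1e+09.

E[X] = 3113510400 · (13/14)^{14} = 3420497300666614836525/3100448333024 ≈ 1.1e+09.


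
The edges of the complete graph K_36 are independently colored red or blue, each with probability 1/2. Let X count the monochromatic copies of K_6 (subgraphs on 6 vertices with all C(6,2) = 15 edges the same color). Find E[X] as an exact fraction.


Let X = Σ_S X_S over the C(36, 6) = 1947792 subsets S of size 6, where X_S = 1 if the K_6 on S is monochromatic.
For a fixed S, the K_6 on S has C(6, 2) = 15 edges. P[all 15 edges red] = (1/2)^15, and likewise for blue, so P[monochromatic] = 2·(1/2)^15 = 2^{1 − 15} = 1/16384.
Summing: E[X] = C(36, 6) · 2^{1 − 15} = 1947792 · 1/16384 = 121737/1024.
Numerically: E[X] ≈ 118.88379.

E[X] = C(36,6)·2^(1−C(6,2)) = 121737/1024 ≈ 118.88379.


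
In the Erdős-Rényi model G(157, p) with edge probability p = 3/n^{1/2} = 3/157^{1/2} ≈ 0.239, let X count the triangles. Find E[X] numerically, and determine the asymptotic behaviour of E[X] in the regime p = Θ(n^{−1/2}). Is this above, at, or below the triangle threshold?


Number of potential triangles: C(157, 3) = 632710.
Each occurs with probability p³ ≈ (0.239)³ ≈ 1.37251e-02.
By linearity: E[X] = C(157, 3)·p³ ≈ 632710 · 1.37251e-02 ≈ 8683.983.
Since α = 1/2 < 1, p = c/n^{1/2} ≫ 1/n is above the triangle threshold p ~ 1/n. Asymptotically E[X] ~ (c³/6)·n^{3(1−α)} = (3³/6)·n^{1.5} → ∞; triangles are abundant w.h.p.

E[X] ≈ 8683.983; in regime p = Θ(1/n^{1/2}) E[X] diverges (above the triangle threshold p ~ 1/n).


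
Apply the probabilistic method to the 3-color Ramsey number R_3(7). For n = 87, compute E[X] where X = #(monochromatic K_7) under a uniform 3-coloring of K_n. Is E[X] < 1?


E[X] = C(87, 7) · 3^{1 − 21} = 5843355957 · 3^{−20} = 5843355957/3486784401.
As a reduced fraction: E[X] = 72140197/43046721 ≈ 1.6759.
Is E[X] < 1? NO.
Since E[X] ≥ 1, the first-moment bound is inconclusive at n = 87; it does NOT by itself certify R_3(7) > 87.

E[X] = 72140197/43046721 ≈ 1.6759; E[X] ≥ 1; first-moment method inconclusive here.


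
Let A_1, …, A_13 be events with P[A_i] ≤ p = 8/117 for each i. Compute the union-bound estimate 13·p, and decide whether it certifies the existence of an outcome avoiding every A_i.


Union bound: P[∪_{i=1}^{13} A_i] ≤ Σ_i P[A_i] ≤ 13·p = 13·(8/117) = 8/9.
Numerically: 8/9 ≈ 0.8888889.
Is 8/9 < 1? YES.
Since P[∪ A_i] ≤ 8/9 < 1, the complement has P[∩ A_i^c] ≥ 1 − 8/9 = 1/9 > 0, so some outcome avoids every A_i.

13·p = 8/9 ≈ 0.8888889; existence CERTIFIED by the union bound.


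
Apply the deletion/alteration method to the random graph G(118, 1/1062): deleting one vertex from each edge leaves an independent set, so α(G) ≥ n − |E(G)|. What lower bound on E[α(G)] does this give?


E[|E(G)|] = C(118, 2)·p = 6903 · (1/1062) = 13/2.
E[α(G)] ≥ n − E[|E(G)|] = 118 − 13/2 = 223/2.
Numerically: ≈ 111.50000.
(This is only a lower bound; the true E[α(G)] may be larger.)

E[α(G)] ≥ 223/2 ≈ 111.50000.


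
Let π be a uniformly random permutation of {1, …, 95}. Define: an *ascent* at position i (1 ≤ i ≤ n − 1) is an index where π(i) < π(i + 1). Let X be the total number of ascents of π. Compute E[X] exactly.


Write X = Σ X_I over i = 1, …, 94, with X_I the indicator of one ascent.
There are 94 indicators.
For each fixed i, the pair (π(i), π(i+1)) is a uniformly random ordered pair of distinct values from {1, …, 95}; by symmetry P[π(i) < π(i+1)] = 1/2.
By linearity: E[X] = 94 · (1/2) = (95 − 1) · (1/2) = 47 ≈ 47.00000.

E[X] = 47 = 47.00000.


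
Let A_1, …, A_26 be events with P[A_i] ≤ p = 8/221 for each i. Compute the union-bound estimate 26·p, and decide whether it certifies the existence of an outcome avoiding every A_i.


Union bound: P[∪_{i=1}^{26} A_i] ≤ Σ_i P[A_i] ≤ 26·p = 26·(8/221) = 16/17.
Numerically: 16/17 ≈ 0.941176.
Is 16/17 < 1? YES.
Since P[∪ A_i] ≤ 16/17 < 1, the complement has P[∩ A_i^c] ≥ 1 − 16/17 = 1/17 > 0, so some outcome avoids every A_i.

26·p = 16/17 ≈ 0.941176; existence CERTIFIED by the union bound.


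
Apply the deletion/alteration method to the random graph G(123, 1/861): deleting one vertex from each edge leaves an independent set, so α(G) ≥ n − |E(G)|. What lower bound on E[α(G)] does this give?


E[|E(G)|] = C(123, 2)·p = 7503 · (1/861) = 61/7.
E[α(G)] ≥ n − E[|E(G)|] = 123 − 61/7 = 800/7.
Numerically: ≈ 114.286.
(This is only a lower bound; the true E[α(G)] may be larger.)

E[α(G)] ≥ 800/7 ≈ 114.286.


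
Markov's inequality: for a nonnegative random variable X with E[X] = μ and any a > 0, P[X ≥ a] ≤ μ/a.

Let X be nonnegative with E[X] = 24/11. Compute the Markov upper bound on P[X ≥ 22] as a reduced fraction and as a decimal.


μ = E[X] = 24/11, a = 22.
Markov: P[X ≥ 22] ≤ μ/a = (24/11)/22 = 12/121.
Numerically: ≈ 0.099174.
(Since a = 22 > μ = 2.181818, the bound 12/121 is < 1 and informative.)

P[X ≥ 22] ≤ 12/121 ≈ 0.099174.


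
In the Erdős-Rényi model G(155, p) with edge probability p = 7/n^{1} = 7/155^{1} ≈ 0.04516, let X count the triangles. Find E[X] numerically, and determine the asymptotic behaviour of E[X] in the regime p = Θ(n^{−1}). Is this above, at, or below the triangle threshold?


Number of potential triangles: C(155, 3) = 608685.
Each occurs with probability p³ ≈ (0.04516)³ ≈ 9.210835e-05.
By linearity: E[X] = C(155, 3)·p³ ≈ 608685 · 9.210835e-05 ≈ 56.0650.
Here α = 1, so p = 7/n is exactly at the triangle threshold p ~ 1/n. Asymptotically E[X] → c³/6 = 7³/6 = 343/6 ≈ 57.1667, a bounded constant. In this regime the triangle count is asymptotically Poisson(c³/6).

E[X] ≈ 56.0650; in regime p = Θ(1/n^{1}) E[X] stays bounded (at the triangle threshold p ~ 1/n).


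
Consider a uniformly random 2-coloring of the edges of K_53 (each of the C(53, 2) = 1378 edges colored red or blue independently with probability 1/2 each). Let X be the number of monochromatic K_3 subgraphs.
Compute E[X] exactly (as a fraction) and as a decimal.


Let X = Σ_S X_S over the C(53, 3) = 23426 subsets S of size 3, where X_S = 1 if the K_3 on S is monochromatic.
For a fixed S, the K_3 on S has C(3, 2) = 3 edges. P[all 3 edges red] = (1/2)^3, and likewise for blue, so P[monochromatic] = 2·(1/2)^3 = 2^{1 − 3} = 1/4.
By linearity: E[X] = C(53, 3) · 2^{1 − 3} = 23426 · 1/4 = 11713/2.
Numerically: E[X] ≈ 5856.5000.

E[X] = C(53,3)·2^(1−C(3,2)) = 11713/2 ≈ 5856.5000.
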